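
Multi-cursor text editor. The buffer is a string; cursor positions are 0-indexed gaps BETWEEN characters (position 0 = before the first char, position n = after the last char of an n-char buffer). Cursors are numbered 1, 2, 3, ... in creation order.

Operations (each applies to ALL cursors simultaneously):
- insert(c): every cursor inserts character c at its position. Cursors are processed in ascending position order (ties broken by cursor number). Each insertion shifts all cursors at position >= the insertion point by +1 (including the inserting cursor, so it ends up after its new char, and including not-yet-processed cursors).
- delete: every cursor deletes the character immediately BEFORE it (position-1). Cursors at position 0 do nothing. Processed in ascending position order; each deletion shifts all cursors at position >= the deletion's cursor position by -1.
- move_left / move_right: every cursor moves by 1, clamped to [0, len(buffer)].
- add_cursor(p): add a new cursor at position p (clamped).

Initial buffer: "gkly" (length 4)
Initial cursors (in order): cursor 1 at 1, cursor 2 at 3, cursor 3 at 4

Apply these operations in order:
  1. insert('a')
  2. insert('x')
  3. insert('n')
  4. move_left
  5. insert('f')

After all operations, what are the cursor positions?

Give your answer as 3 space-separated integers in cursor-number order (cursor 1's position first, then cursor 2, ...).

After op 1 (insert('a')): buffer="gaklaya" (len 7), cursors c1@2 c2@5 c3@7, authorship .1..2.3
After op 2 (insert('x')): buffer="gaxklaxyax" (len 10), cursors c1@3 c2@7 c3@10, authorship .11..22.33
After op 3 (insert('n')): buffer="gaxnklaxnyaxn" (len 13), cursors c1@4 c2@9 c3@13, authorship .111..222.333
After op 4 (move_left): buffer="gaxnklaxnyaxn" (len 13), cursors c1@3 c2@8 c3@12, authorship .111..222.333
After op 5 (insert('f')): buffer="gaxfnklaxfnyaxfn" (len 16), cursors c1@4 c2@10 c3@15, authorship .1111..2222.3333

Answer: 4 10 15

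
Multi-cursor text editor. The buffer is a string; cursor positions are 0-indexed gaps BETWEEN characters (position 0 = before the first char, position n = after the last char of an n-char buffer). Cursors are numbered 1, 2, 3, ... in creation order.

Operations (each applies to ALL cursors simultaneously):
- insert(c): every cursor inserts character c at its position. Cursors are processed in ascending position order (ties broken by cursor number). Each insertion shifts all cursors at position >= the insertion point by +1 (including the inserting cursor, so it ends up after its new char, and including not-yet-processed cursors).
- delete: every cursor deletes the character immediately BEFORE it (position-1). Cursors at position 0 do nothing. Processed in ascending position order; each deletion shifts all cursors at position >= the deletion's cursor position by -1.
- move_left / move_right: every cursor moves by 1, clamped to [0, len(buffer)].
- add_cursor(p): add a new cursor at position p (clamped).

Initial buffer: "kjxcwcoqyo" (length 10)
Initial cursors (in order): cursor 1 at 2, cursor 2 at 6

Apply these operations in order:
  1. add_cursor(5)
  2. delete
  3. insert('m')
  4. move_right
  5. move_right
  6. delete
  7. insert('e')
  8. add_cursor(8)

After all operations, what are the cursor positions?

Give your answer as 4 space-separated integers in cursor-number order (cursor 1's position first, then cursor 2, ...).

After op 1 (add_cursor(5)): buffer="kjxcwcoqyo" (len 10), cursors c1@2 c3@5 c2@6, authorship ..........
After op 2 (delete): buffer="kxcoqyo" (len 7), cursors c1@1 c2@3 c3@3, authorship .......
After op 3 (insert('m')): buffer="kmxcmmoqyo" (len 10), cursors c1@2 c2@6 c3@6, authorship .1..23....
After op 4 (move_right): buffer="kmxcmmoqyo" (len 10), cursors c1@3 c2@7 c3@7, authorship .1..23....
After op 5 (move_right): buffer="kmxcmmoqyo" (len 10), cursors c1@4 c2@8 c3@8, authorship .1..23....
After op 6 (delete): buffer="kmxmmyo" (len 7), cursors c1@3 c2@5 c3@5, authorship .1.23..
After op 7 (insert('e')): buffer="kmxemmeeyo" (len 10), cursors c1@4 c2@8 c3@8, authorship .1.12323..
After op 8 (add_cursor(8)): buffer="kmxemmeeyo" (len 10), cursors c1@4 c2@8 c3@8 c4@8, authorship .1.12323..

Answer: 4 8 8 8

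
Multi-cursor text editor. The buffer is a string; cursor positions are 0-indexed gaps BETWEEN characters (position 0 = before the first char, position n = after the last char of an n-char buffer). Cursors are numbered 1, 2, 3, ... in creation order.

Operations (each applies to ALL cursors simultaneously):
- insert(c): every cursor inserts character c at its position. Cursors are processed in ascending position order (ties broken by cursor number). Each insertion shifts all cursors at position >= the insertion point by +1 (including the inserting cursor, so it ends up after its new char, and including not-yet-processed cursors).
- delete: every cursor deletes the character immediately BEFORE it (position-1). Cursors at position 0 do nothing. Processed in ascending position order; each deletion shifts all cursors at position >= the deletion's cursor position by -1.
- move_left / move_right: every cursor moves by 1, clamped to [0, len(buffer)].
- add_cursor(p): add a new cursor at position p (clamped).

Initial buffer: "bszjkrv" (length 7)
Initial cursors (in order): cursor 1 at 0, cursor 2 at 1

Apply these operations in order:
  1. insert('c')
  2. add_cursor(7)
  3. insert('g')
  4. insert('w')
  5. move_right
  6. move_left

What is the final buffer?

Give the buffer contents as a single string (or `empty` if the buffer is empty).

After op 1 (insert('c')): buffer="cbcszjkrv" (len 9), cursors c1@1 c2@3, authorship 1.2......
After op 2 (add_cursor(7)): buffer="cbcszjkrv" (len 9), cursors c1@1 c2@3 c3@7, authorship 1.2......
After op 3 (insert('g')): buffer="cgbcgszjkgrv" (len 12), cursors c1@2 c2@5 c3@10, authorship 11.22....3..
After op 4 (insert('w')): buffer="cgwbcgwszjkgwrv" (len 15), cursors c1@3 c2@7 c3@13, authorship 111.222....33..
After op 5 (move_right): buffer="cgwbcgwszjkgwrv" (len 15), cursors c1@4 c2@8 c3@14, authorship 111.222....33..
After op 6 (move_left): buffer="cgwbcgwszjkgwrv" (len 15), cursors c1@3 c2@7 c3@13, authorship 111.222....33..

Answer: cgwbcgwszjkgwrv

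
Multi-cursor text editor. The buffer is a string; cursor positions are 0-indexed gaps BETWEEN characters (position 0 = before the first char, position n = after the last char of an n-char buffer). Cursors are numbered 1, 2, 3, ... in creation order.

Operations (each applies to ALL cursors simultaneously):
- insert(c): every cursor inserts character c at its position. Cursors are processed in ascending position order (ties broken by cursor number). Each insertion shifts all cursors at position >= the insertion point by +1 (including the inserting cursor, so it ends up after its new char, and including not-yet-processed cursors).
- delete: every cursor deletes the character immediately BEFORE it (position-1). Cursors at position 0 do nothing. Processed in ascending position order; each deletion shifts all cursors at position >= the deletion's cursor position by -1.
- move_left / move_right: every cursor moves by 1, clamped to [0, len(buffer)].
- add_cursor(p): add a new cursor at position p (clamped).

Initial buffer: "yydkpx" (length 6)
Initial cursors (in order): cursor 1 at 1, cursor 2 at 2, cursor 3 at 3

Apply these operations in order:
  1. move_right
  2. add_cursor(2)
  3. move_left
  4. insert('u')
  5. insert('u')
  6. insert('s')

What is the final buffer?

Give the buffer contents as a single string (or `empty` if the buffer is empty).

After op 1 (move_right): buffer="yydkpx" (len 6), cursors c1@2 c2@3 c3@4, authorship ......
After op 2 (add_cursor(2)): buffer="yydkpx" (len 6), cursors c1@2 c4@2 c2@3 c3@4, authorship ......
After op 3 (move_left): buffer="yydkpx" (len 6), cursors c1@1 c4@1 c2@2 c3@3, authorship ......
After op 4 (insert('u')): buffer="yuuyudukpx" (len 10), cursors c1@3 c4@3 c2@5 c3@7, authorship .14.2.3...
After op 5 (insert('u')): buffer="yuuuuyuuduukpx" (len 14), cursors c1@5 c4@5 c2@8 c3@11, authorship .1414.22.33...
After op 6 (insert('s')): buffer="yuuuussyuusduuskpx" (len 18), cursors c1@7 c4@7 c2@11 c3@15, authorship .141414.222.333...

Answer: yuuuussyuusduuskpx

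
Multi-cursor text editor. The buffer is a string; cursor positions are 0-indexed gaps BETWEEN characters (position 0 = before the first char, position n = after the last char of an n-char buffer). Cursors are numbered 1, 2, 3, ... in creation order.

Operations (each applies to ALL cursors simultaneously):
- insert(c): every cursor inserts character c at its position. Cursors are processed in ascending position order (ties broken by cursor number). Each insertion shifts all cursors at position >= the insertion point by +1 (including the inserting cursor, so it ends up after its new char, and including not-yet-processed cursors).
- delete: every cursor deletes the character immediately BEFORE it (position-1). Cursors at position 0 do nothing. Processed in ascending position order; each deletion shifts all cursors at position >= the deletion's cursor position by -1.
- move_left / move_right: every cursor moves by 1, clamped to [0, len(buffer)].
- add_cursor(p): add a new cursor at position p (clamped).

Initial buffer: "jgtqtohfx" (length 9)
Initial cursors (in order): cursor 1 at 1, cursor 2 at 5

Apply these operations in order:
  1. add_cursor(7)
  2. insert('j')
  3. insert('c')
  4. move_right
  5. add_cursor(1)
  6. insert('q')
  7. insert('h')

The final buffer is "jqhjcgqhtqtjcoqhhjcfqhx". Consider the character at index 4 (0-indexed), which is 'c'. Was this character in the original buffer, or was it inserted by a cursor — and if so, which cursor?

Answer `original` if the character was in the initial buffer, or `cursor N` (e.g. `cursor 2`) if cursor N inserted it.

Answer: cursor 1

Derivation:
After op 1 (add_cursor(7)): buffer="jgtqtohfx" (len 9), cursors c1@1 c2@5 c3@7, authorship .........
After op 2 (insert('j')): buffer="jjgtqtjohjfx" (len 12), cursors c1@2 c2@7 c3@10, authorship .1....2..3..
After op 3 (insert('c')): buffer="jjcgtqtjcohjcfx" (len 15), cursors c1@3 c2@9 c3@13, authorship .11....22..33..
After op 4 (move_right): buffer="jjcgtqtjcohjcfx" (len 15), cursors c1@4 c2@10 c3@14, authorship .11....22..33..
After op 5 (add_cursor(1)): buffer="jjcgtqtjcohjcfx" (len 15), cursors c4@1 c1@4 c2@10 c3@14, authorship .11....22..33..
After op 6 (insert('q')): buffer="jqjcgqtqtjcoqhjcfqx" (len 19), cursors c4@2 c1@6 c2@13 c3@18, authorship .411.1...22.2.33.3.
After op 7 (insert('h')): buffer="jqhjcgqhtqtjcoqhhjcfqhx" (len 23), cursors c4@3 c1@8 c2@16 c3@22, authorship .4411.11...22.22.33.33.
Authorship (.=original, N=cursor N): . 4 4 1 1 . 1 1 . . . 2 2 . 2 2 . 3 3 . 3 3 .
Index 4: author = 1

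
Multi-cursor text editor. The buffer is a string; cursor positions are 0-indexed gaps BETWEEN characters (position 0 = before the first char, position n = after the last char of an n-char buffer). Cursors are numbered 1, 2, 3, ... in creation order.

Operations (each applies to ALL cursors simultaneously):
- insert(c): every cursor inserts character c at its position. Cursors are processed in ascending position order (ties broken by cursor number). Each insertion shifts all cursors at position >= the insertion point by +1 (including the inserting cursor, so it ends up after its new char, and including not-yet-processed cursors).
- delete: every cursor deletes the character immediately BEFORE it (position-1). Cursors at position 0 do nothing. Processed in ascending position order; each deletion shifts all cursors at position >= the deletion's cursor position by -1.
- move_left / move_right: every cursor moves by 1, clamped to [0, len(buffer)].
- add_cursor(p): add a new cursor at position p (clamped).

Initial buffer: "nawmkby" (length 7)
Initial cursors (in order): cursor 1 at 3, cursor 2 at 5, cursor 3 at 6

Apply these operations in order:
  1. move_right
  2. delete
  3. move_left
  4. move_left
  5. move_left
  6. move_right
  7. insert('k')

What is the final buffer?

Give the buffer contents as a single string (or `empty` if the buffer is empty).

After op 1 (move_right): buffer="nawmkby" (len 7), cursors c1@4 c2@6 c3@7, authorship .......
After op 2 (delete): buffer="nawk" (len 4), cursors c1@3 c2@4 c3@4, authorship ....
After op 3 (move_left): buffer="nawk" (len 4), cursors c1@2 c2@3 c3@3, authorship ....
After op 4 (move_left): buffer="nawk" (len 4), cursors c1@1 c2@2 c3@2, authorship ....
After op 5 (move_left): buffer="nawk" (len 4), cursors c1@0 c2@1 c3@1, authorship ....
After op 6 (move_right): buffer="nawk" (len 4), cursors c1@1 c2@2 c3@2, authorship ....
After op 7 (insert('k')): buffer="nkakkwk" (len 7), cursors c1@2 c2@5 c3@5, authorship .1.23..

Answer: nkakkwk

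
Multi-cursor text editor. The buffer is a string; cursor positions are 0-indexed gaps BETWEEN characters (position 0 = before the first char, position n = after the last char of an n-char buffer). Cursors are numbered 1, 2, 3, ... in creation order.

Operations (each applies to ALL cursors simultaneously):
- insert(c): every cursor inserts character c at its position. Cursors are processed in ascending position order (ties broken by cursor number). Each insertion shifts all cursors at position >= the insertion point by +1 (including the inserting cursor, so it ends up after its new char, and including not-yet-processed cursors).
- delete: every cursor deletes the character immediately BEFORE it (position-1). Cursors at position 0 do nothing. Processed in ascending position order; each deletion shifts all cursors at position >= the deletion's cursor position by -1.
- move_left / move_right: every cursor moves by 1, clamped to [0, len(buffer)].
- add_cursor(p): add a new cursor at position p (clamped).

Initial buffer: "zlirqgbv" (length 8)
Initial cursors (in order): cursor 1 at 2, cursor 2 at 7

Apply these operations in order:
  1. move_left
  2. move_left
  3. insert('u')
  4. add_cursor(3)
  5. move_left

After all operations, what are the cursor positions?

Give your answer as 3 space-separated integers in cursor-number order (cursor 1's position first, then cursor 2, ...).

Answer: 0 6 2

Derivation:
After op 1 (move_left): buffer="zlirqgbv" (len 8), cursors c1@1 c2@6, authorship ........
After op 2 (move_left): buffer="zlirqgbv" (len 8), cursors c1@0 c2@5, authorship ........
After op 3 (insert('u')): buffer="uzlirqugbv" (len 10), cursors c1@1 c2@7, authorship 1.....2...
After op 4 (add_cursor(3)): buffer="uzlirqugbv" (len 10), cursors c1@1 c3@3 c2@7, authorship 1.....2...
After op 5 (move_left): buffer="uzlirqugbv" (len 10), cursors c1@0 c3@2 c2@6, authorship 1.....2...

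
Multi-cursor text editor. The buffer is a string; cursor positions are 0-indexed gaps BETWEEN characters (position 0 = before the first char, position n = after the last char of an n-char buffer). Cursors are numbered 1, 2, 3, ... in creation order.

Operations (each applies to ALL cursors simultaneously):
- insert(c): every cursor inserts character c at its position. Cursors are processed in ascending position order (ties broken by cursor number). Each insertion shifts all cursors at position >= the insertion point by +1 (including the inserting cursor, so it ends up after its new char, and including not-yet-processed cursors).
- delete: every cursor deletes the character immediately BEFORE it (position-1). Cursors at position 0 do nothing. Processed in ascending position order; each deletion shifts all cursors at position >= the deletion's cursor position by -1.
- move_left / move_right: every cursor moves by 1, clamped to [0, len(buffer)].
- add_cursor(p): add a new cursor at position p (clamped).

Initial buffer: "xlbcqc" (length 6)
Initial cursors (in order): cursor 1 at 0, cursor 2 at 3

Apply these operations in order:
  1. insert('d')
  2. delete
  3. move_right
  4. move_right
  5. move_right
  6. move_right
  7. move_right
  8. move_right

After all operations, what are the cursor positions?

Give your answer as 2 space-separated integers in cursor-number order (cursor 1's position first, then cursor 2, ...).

After op 1 (insert('d')): buffer="dxlbdcqc" (len 8), cursors c1@1 c2@5, authorship 1...2...
After op 2 (delete): buffer="xlbcqc" (len 6), cursors c1@0 c2@3, authorship ......
After op 3 (move_right): buffer="xlbcqc" (len 6), cursors c1@1 c2@4, authorship ......
After op 4 (move_right): buffer="xlbcqc" (len 6), cursors c1@2 c2@5, authorship ......
After op 5 (move_right): buffer="xlbcqc" (len 6), cursors c1@3 c2@6, authorship ......
After op 6 (move_right): buffer="xlbcqc" (len 6), cursors c1@4 c2@6, authorship ......
After op 7 (move_right): buffer="xlbcqc" (len 6), cursors c1@5 c2@6, authorship ......
After op 8 (move_right): buffer="xlbcqc" (len 6), cursors c1@6 c2@6, authorship ......

Answer: 6 6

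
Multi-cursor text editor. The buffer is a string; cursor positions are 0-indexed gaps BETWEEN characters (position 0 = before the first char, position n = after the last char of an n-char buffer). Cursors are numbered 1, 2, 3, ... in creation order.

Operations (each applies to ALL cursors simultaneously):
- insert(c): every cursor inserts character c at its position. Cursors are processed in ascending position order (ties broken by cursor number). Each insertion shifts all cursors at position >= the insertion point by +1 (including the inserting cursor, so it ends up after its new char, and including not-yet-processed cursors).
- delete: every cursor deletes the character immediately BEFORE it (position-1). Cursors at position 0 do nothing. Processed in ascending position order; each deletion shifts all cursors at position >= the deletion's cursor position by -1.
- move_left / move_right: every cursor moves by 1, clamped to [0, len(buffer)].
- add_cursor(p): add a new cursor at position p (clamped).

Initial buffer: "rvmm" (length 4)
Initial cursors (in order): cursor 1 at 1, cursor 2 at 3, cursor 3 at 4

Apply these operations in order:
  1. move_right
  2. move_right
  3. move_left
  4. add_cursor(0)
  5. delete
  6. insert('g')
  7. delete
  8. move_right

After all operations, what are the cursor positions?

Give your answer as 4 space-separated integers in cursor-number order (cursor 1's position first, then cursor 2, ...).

Answer: 1 1 1 1

Derivation:
After op 1 (move_right): buffer="rvmm" (len 4), cursors c1@2 c2@4 c3@4, authorship ....
After op 2 (move_right): buffer="rvmm" (len 4), cursors c1@3 c2@4 c3@4, authorship ....
After op 3 (move_left): buffer="rvmm" (len 4), cursors c1@2 c2@3 c3@3, authorship ....
After op 4 (add_cursor(0)): buffer="rvmm" (len 4), cursors c4@0 c1@2 c2@3 c3@3, authorship ....
After op 5 (delete): buffer="m" (len 1), cursors c1@0 c2@0 c3@0 c4@0, authorship .
After op 6 (insert('g')): buffer="ggggm" (len 5), cursors c1@4 c2@4 c3@4 c4@4, authorship 1234.
After op 7 (delete): buffer="m" (len 1), cursors c1@0 c2@0 c3@0 c4@0, authorship .
After op 8 (move_right): buffer="m" (len 1), cursors c1@1 c2@1 c3@1 c4@1, authorship .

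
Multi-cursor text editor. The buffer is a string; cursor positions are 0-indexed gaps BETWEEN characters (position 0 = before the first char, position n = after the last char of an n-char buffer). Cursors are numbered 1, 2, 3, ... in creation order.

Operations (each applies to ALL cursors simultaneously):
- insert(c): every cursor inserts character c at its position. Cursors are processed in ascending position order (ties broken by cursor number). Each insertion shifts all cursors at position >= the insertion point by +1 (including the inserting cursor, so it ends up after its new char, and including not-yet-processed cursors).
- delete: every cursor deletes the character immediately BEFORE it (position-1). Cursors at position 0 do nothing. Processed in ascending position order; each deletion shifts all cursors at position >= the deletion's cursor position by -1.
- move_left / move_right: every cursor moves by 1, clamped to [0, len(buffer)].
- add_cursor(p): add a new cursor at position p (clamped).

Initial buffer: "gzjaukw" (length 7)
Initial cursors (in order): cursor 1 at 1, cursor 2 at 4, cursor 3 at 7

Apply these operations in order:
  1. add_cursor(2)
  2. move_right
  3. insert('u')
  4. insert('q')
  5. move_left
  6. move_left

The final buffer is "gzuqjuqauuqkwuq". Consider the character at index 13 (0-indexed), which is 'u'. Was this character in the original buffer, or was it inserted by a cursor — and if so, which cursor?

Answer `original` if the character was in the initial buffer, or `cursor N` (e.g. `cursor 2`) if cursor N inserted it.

Answer: cursor 3

Derivation:
After op 1 (add_cursor(2)): buffer="gzjaukw" (len 7), cursors c1@1 c4@2 c2@4 c3@7, authorship .......
After op 2 (move_right): buffer="gzjaukw" (len 7), cursors c1@2 c4@3 c2@5 c3@7, authorship .......
After op 3 (insert('u')): buffer="gzujuauukwu" (len 11), cursors c1@3 c4@5 c2@8 c3@11, authorship ..1.4..2..3
After op 4 (insert('q')): buffer="gzuqjuqauuqkwuq" (len 15), cursors c1@4 c4@7 c2@11 c3@15, authorship ..11.44..22..33
After op 5 (move_left): buffer="gzuqjuqauuqkwuq" (len 15), cursors c1@3 c4@6 c2@10 c3@14, authorship ..11.44..22..33
After op 6 (move_left): buffer="gzuqjuqauuqkwuq" (len 15), cursors c1@2 c4@5 c2@9 c3@13, authorship ..11.44..22..33
Authorship (.=original, N=cursor N): . . 1 1 . 4 4 . . 2 2 . . 3 3
Index 13: author = 3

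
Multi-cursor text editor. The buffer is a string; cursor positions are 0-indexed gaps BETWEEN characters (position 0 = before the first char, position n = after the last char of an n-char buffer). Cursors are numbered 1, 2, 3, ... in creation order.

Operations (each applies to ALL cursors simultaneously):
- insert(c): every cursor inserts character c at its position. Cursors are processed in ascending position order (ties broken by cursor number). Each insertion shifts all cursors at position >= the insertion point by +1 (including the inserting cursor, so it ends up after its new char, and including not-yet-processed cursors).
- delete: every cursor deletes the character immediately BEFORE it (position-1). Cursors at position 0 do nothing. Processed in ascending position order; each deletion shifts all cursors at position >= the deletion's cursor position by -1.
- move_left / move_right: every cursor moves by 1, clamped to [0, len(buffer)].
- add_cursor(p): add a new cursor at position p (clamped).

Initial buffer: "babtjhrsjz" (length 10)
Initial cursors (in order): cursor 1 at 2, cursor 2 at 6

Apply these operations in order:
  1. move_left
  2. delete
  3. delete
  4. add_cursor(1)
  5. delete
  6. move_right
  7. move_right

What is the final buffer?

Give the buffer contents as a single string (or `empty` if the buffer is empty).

Answer: hrsjz

Derivation:
After op 1 (move_left): buffer="babtjhrsjz" (len 10), cursors c1@1 c2@5, authorship ..........
After op 2 (delete): buffer="abthrsjz" (len 8), cursors c1@0 c2@3, authorship ........
After op 3 (delete): buffer="abhrsjz" (len 7), cursors c1@0 c2@2, authorship .......
After op 4 (add_cursor(1)): buffer="abhrsjz" (len 7), cursors c1@0 c3@1 c2@2, authorship .......
After op 5 (delete): buffer="hrsjz" (len 5), cursors c1@0 c2@0 c3@0, authorship .....
After op 6 (move_right): buffer="hrsjz" (len 5), cursors c1@1 c2@1 c3@1, authorship .....
After op 7 (move_right): buffer="hrsjz" (len 5), cursors c1@2 c2@2 c3@2, authorship .....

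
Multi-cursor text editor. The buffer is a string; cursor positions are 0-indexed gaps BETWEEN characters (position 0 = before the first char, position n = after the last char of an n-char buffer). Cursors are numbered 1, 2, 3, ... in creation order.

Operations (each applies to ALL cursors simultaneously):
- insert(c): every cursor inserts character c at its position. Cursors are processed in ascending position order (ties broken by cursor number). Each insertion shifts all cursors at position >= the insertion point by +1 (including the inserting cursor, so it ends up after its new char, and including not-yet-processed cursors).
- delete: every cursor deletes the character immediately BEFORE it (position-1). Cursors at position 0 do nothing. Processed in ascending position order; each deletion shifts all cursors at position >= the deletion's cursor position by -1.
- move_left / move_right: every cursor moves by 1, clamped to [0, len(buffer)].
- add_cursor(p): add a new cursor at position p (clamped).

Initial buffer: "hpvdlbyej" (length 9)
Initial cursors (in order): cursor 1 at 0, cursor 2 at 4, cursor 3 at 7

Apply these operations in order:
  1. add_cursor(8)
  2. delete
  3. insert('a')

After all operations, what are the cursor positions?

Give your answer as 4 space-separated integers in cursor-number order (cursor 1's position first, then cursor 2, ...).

Answer: 1 5 9 9

Derivation:
After op 1 (add_cursor(8)): buffer="hpvdlbyej" (len 9), cursors c1@0 c2@4 c3@7 c4@8, authorship .........
After op 2 (delete): buffer="hpvlbj" (len 6), cursors c1@0 c2@3 c3@5 c4@5, authorship ......
After op 3 (insert('a')): buffer="ahpvalbaaj" (len 10), cursors c1@1 c2@5 c3@9 c4@9, authorship 1...2..34.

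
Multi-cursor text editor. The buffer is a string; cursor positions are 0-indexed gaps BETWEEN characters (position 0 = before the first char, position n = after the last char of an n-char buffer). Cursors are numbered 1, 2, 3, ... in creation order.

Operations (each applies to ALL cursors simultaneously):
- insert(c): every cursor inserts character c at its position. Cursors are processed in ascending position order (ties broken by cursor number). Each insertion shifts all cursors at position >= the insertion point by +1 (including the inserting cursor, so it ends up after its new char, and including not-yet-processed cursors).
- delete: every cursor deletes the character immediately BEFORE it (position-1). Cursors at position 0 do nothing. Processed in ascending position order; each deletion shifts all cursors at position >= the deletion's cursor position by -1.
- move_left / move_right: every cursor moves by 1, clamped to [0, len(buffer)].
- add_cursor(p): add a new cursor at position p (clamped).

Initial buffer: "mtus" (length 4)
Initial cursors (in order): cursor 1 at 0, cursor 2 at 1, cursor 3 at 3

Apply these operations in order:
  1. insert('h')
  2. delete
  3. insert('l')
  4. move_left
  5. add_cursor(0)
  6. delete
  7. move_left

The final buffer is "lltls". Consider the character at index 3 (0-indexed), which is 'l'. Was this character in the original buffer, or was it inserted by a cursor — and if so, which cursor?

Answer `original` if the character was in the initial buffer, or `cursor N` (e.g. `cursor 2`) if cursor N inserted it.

After op 1 (insert('h')): buffer="hmhtuhs" (len 7), cursors c1@1 c2@3 c3@6, authorship 1.2..3.
After op 2 (delete): buffer="mtus" (len 4), cursors c1@0 c2@1 c3@3, authorship ....
After op 3 (insert('l')): buffer="lmltuls" (len 7), cursors c1@1 c2@3 c3@6, authorship 1.2..3.
After op 4 (move_left): buffer="lmltuls" (len 7), cursors c1@0 c2@2 c3@5, authorship 1.2..3.
After op 5 (add_cursor(0)): buffer="lmltuls" (len 7), cursors c1@0 c4@0 c2@2 c3@5, authorship 1.2..3.
After op 6 (delete): buffer="lltls" (len 5), cursors c1@0 c4@0 c2@1 c3@3, authorship 12.3.
After op 7 (move_left): buffer="lltls" (len 5), cursors c1@0 c2@0 c4@0 c3@2, authorship 12.3.
Authorship (.=original, N=cursor N): 1 2 . 3 .
Index 3: author = 3

Answer: cursor 3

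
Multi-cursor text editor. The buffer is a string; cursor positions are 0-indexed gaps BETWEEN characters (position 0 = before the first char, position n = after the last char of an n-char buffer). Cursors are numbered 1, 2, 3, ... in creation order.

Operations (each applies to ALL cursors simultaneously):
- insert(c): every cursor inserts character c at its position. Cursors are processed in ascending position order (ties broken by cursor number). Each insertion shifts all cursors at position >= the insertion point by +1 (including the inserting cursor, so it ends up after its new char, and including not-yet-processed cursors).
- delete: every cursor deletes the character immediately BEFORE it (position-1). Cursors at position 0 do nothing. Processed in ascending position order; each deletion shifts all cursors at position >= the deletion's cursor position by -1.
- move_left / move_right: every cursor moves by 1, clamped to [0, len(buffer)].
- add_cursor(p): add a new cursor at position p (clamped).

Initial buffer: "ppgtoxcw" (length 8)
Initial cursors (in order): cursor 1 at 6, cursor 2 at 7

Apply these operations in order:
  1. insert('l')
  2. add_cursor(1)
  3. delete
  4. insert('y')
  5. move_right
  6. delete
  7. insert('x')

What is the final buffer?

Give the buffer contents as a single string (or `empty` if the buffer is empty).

Answer: yxgtoxyxyx

Derivation:
After op 1 (insert('l')): buffer="ppgtoxlclw" (len 10), cursors c1@7 c2@9, authorship ......1.2.
After op 2 (add_cursor(1)): buffer="ppgtoxlclw" (len 10), cursors c3@1 c1@7 c2@9, authorship ......1.2.
After op 3 (delete): buffer="pgtoxcw" (len 7), cursors c3@0 c1@5 c2@6, authorship .......
After op 4 (insert('y')): buffer="ypgtoxycyw" (len 10), cursors c3@1 c1@7 c2@9, authorship 3.....1.2.
After op 5 (move_right): buffer="ypgtoxycyw" (len 10), cursors c3@2 c1@8 c2@10, authorship 3.....1.2.
After op 6 (delete): buffer="ygtoxyy" (len 7), cursors c3@1 c1@6 c2@7, authorship 3....12
After op 7 (insert('x')): buffer="yxgtoxyxyx" (len 10), cursors c3@2 c1@8 c2@10, authorship 33....1122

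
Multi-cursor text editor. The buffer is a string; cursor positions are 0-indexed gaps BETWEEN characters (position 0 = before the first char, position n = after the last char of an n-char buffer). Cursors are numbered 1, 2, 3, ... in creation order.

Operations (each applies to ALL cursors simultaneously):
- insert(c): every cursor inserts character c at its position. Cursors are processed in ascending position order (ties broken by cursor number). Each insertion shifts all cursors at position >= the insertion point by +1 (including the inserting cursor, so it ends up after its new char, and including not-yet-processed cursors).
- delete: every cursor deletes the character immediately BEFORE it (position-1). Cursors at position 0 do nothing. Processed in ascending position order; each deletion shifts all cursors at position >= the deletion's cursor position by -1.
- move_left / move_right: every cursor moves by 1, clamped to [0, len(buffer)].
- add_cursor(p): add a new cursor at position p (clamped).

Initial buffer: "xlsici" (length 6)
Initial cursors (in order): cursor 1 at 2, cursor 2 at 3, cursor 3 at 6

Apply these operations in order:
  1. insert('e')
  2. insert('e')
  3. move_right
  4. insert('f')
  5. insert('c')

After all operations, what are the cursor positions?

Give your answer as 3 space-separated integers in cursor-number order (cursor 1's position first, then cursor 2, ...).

Answer: 7 12 18

Derivation:
After op 1 (insert('e')): buffer="xleseicie" (len 9), cursors c1@3 c2@5 c3@9, authorship ..1.2...3
After op 2 (insert('e')): buffer="xleeseeiciee" (len 12), cursors c1@4 c2@7 c3@12, authorship ..11.22...33
After op 3 (move_right): buffer="xleeseeiciee" (len 12), cursors c1@5 c2@8 c3@12, authorship ..11.22...33
After op 4 (insert('f')): buffer="xleesfeeifcieef" (len 15), cursors c1@6 c2@10 c3@15, authorship ..11.122.2..333
After op 5 (insert('c')): buffer="xleesfceeifccieefc" (len 18), cursors c1@7 c2@12 c3@18, authorship ..11.1122.22..3333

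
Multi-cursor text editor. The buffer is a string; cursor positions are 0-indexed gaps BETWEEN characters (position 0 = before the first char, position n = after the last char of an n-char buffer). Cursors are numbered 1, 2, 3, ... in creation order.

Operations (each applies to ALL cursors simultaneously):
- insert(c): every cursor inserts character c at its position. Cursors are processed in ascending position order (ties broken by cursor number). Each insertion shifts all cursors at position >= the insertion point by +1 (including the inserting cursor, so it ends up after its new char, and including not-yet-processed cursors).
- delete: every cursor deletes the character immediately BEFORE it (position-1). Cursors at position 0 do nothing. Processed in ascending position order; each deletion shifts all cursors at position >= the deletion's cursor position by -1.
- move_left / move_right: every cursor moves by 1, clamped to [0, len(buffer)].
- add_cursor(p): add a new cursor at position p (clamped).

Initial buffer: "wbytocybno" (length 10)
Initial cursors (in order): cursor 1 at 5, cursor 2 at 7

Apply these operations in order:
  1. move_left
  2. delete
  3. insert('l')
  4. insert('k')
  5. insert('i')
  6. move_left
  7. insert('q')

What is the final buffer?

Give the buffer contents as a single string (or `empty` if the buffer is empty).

Answer: wbylkqiolkqiybno

Derivation:
After op 1 (move_left): buffer="wbytocybno" (len 10), cursors c1@4 c2@6, authorship ..........
After op 2 (delete): buffer="wbyoybno" (len 8), cursors c1@3 c2@4, authorship ........
After op 3 (insert('l')): buffer="wbylolybno" (len 10), cursors c1@4 c2@6, authorship ...1.2....
After op 4 (insert('k')): buffer="wbylkolkybno" (len 12), cursors c1@5 c2@8, authorship ...11.22....
After op 5 (insert('i')): buffer="wbylkiolkiybno" (len 14), cursors c1@6 c2@10, authorship ...111.222....
After op 6 (move_left): buffer="wbylkiolkiybno" (len 14), cursors c1@5 c2@9, authorship ...111.222....
After op 7 (insert('q')): buffer="wbylkqiolkqiybno" (len 16), cursors c1@6 c2@11, authorship ...1111.2222....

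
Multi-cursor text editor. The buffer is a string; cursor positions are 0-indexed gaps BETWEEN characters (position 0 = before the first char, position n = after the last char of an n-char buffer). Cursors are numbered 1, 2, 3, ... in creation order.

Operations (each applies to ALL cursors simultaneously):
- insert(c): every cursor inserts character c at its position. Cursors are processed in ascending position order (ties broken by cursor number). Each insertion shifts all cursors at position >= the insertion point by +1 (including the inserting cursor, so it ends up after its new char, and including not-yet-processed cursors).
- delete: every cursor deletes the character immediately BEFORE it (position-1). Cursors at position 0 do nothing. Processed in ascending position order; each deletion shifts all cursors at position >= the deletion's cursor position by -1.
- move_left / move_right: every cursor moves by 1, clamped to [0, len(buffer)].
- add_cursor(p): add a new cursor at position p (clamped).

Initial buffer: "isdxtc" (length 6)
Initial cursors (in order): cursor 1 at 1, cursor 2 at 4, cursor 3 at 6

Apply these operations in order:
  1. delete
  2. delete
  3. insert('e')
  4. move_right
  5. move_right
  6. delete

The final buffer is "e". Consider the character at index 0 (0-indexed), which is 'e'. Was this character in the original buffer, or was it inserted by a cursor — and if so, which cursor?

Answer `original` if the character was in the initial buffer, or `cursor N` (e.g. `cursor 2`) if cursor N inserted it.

Answer: cursor 1

Derivation:
After op 1 (delete): buffer="sdt" (len 3), cursors c1@0 c2@2 c3@3, authorship ...
After op 2 (delete): buffer="s" (len 1), cursors c1@0 c2@1 c3@1, authorship .
After op 3 (insert('e')): buffer="esee" (len 4), cursors c1@1 c2@4 c3@4, authorship 1.23
After op 4 (move_right): buffer="esee" (len 4), cursors c1@2 c2@4 c3@4, authorship 1.23
After op 5 (move_right): buffer="esee" (len 4), cursors c1@3 c2@4 c3@4, authorship 1.23
After op 6 (delete): buffer="e" (len 1), cursors c1@1 c2@1 c3@1, authorship 1
Authorship (.=original, N=cursor N): 1
Index 0: author = 1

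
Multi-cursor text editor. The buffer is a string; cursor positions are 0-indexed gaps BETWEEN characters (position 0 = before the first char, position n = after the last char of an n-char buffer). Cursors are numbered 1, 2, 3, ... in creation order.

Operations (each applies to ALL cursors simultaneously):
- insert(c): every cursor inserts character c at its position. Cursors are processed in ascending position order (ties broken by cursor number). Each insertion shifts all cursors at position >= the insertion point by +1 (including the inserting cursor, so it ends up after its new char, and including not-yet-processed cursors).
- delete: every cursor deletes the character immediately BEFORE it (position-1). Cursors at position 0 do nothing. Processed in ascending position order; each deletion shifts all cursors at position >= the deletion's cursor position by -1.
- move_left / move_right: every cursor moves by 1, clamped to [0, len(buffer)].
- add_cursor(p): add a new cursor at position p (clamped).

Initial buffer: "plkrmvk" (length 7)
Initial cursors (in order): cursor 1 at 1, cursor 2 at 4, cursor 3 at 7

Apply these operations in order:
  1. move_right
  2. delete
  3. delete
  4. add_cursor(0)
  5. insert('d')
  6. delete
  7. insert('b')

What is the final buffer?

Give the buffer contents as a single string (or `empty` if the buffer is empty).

Answer: bbkbb

Derivation:
After op 1 (move_right): buffer="plkrmvk" (len 7), cursors c1@2 c2@5 c3@7, authorship .......
After op 2 (delete): buffer="pkrv" (len 4), cursors c1@1 c2@3 c3@4, authorship ....
After op 3 (delete): buffer="k" (len 1), cursors c1@0 c2@1 c3@1, authorship .
After op 4 (add_cursor(0)): buffer="k" (len 1), cursors c1@0 c4@0 c2@1 c3@1, authorship .
After op 5 (insert('d')): buffer="ddkdd" (len 5), cursors c1@2 c4@2 c2@5 c3@5, authorship 14.23
After op 6 (delete): buffer="k" (len 1), cursors c1@0 c4@0 c2@1 c3@1, authorship .
After op 7 (insert('b')): buffer="bbkbb" (len 5), cursors c1@2 c4@2 c2@5 c3@5, authorship 14.23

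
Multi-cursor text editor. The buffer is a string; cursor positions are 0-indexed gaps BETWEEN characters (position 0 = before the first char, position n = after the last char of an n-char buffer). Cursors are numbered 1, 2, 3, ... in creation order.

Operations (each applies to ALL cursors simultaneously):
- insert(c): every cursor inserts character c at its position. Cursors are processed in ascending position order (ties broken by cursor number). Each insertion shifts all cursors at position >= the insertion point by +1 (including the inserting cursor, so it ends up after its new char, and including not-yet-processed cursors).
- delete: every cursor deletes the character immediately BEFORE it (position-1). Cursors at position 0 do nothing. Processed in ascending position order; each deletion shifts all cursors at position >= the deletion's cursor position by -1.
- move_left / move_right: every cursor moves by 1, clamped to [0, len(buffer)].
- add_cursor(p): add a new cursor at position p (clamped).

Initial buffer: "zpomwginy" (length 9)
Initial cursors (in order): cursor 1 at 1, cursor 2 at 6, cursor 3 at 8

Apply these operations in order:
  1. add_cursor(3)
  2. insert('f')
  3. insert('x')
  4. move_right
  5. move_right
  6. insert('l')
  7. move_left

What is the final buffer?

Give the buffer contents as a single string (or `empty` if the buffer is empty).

Answer: zfxpolfxmwlgfxinlfxyl

Derivation:
After op 1 (add_cursor(3)): buffer="zpomwginy" (len 9), cursors c1@1 c4@3 c2@6 c3@8, authorship .........
After op 2 (insert('f')): buffer="zfpofmwgfinfy" (len 13), cursors c1@2 c4@5 c2@9 c3@12, authorship .1..4...2..3.
After op 3 (insert('x')): buffer="zfxpofxmwgfxinfxy" (len 17), cursors c1@3 c4@7 c2@12 c3@16, authorship .11..44...22..33.
After op 4 (move_right): buffer="zfxpofxmwgfxinfxy" (len 17), cursors c1@4 c4@8 c2@13 c3@17, authorship .11..44...22..33.
After op 5 (move_right): buffer="zfxpofxmwgfxinfxy" (len 17), cursors c1@5 c4@9 c2@14 c3@17, authorship .11..44...22..33.
After op 6 (insert('l')): buffer="zfxpolfxmwlgfxinlfxyl" (len 21), cursors c1@6 c4@11 c2@17 c3@21, authorship .11..144..4.22..233.3
After op 7 (move_left): buffer="zfxpolfxmwlgfxinlfxyl" (len 21), cursors c1@5 c4@10 c2@16 c3@20, authorship .11..144..4.22..233.3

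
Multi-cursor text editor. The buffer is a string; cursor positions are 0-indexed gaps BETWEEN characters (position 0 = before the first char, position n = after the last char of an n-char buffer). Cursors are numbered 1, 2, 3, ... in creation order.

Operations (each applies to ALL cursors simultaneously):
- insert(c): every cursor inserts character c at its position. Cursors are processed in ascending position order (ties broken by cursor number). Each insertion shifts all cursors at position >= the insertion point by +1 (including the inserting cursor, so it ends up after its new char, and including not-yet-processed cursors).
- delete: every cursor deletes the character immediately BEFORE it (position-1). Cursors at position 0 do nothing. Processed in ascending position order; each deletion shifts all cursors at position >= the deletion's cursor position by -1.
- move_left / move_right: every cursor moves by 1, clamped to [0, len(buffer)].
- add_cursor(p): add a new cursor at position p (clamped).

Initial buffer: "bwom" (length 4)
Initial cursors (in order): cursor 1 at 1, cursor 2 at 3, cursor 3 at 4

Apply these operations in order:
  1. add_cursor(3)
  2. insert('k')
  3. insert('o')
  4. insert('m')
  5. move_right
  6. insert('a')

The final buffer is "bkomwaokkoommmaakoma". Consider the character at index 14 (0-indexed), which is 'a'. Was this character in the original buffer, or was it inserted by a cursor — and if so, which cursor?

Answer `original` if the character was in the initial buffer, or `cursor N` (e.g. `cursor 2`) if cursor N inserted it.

After op 1 (add_cursor(3)): buffer="bwom" (len 4), cursors c1@1 c2@3 c4@3 c3@4, authorship ....
After op 2 (insert('k')): buffer="bkwokkmk" (len 8), cursors c1@2 c2@6 c4@6 c3@8, authorship .1..24.3
After op 3 (insert('o')): buffer="bkowokkoomko" (len 12), cursors c1@3 c2@9 c4@9 c3@12, authorship .11..2424.33
After op 4 (insert('m')): buffer="bkomwokkoommmkom" (len 16), cursors c1@4 c2@12 c4@12 c3@16, authorship .111..242424.333
After op 5 (move_right): buffer="bkomwokkoommmkom" (len 16), cursors c1@5 c2@13 c4@13 c3@16, authorship .111..242424.333
After op 6 (insert('a')): buffer="bkomwaokkoommmaakoma" (len 20), cursors c1@6 c2@16 c4@16 c3@20, authorship .111.1.242424.243333
Authorship (.=original, N=cursor N): . 1 1 1 . 1 . 2 4 2 4 2 4 . 2 4 3 3 3 3
Index 14: author = 2

Answer: cursor 2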